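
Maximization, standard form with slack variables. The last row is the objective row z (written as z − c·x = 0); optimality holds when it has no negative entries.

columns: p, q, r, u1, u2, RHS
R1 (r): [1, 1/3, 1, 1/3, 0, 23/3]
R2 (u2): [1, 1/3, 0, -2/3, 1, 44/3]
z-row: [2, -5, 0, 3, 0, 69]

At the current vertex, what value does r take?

r is basic (row 1); its value is the RHS of that row, 23/3.

23/3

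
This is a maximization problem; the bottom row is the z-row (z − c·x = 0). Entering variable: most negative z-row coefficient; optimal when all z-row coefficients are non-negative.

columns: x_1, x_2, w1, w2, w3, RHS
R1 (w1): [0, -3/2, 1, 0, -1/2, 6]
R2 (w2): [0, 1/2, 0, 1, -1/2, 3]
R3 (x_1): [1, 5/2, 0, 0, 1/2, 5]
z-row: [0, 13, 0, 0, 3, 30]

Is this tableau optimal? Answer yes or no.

yes

Every z-row coefficient is ≥ 0, so the tableau is optimal.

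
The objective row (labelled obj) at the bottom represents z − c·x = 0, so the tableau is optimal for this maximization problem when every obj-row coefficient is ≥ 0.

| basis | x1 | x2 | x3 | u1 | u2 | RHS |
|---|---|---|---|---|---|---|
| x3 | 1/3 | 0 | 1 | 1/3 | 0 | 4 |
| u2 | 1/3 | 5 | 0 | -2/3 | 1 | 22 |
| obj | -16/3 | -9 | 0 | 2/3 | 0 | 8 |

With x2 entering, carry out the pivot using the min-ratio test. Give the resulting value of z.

Ratio test on column x2 — row 1: entry 0 ≤ 0; row 2: 22/5 = 22/5. Minimum is 22/5 at row 2 (u2 leaves); pivot element 5.
Pivot on row 2; the obj-row RHS becomes 8 − (-9)·(22/5) = 238/5.

238/5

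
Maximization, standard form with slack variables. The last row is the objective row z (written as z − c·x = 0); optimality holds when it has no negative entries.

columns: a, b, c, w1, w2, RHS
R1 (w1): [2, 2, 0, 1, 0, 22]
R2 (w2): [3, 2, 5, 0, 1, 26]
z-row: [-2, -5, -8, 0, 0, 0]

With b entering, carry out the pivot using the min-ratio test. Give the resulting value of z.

55

Ratio test on column b — row 1: 22/2 = 11; row 2: 26/2 = 13. Minimum is 11 at row 1 (w1 leaves); pivot element 2.
Pivot on row 1; the z-row RHS becomes 0 − (-5)·11 = 55.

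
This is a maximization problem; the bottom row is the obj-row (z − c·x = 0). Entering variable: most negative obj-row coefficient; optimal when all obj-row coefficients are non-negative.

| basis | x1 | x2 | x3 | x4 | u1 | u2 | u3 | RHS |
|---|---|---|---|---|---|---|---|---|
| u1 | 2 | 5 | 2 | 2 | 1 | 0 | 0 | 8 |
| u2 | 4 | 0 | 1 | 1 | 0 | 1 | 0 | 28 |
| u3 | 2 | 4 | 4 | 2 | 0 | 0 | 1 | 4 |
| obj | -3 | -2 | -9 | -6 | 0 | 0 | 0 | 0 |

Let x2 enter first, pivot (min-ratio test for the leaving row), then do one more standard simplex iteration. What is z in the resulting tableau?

Ratio test on column x2 — row 1: 8/5 = 8/5; row 2: entry 0 ≤ 0; row 3: 4/4 = 1. Minimum is 1 at row 3 (u3 leaves); pivot element 4.
Pivot on row 3; the obj-row RHS becomes 0 − (-2)·1 = 2.
Next entering variable (most negative obj-row entry -7): x3.
Ratio test on column x3 — row 1: entry -3 ≤ 0; row 2: 28/1 = 28; row 3: 1/1 = 1. Minimum is 1 at row 3 (x2 leaves); pivot element 1.
After the second pivot the obj-row RHS is 2 − (-7)·1 = 9.

9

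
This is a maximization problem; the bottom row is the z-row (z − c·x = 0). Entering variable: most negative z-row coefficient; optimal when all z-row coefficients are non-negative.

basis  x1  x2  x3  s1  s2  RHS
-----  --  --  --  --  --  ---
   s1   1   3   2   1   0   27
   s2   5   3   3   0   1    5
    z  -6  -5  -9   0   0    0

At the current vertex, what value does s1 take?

s1 is basic (row 1); its value is the RHS of that row, 27.

27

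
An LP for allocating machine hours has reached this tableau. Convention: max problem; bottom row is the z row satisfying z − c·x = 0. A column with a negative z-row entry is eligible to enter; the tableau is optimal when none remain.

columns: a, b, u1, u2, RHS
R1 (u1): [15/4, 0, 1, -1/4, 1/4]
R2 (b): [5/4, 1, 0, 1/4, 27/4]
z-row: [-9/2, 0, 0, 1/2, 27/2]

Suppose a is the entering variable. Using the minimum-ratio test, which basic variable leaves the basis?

Column a entries and ratios — u1: (1/4)/(15/4) = 1/15; b: (27/4)/(5/4) = 27/5.
Smallest ratio is 1/15 in the row of u1, so u1 leaves.

u1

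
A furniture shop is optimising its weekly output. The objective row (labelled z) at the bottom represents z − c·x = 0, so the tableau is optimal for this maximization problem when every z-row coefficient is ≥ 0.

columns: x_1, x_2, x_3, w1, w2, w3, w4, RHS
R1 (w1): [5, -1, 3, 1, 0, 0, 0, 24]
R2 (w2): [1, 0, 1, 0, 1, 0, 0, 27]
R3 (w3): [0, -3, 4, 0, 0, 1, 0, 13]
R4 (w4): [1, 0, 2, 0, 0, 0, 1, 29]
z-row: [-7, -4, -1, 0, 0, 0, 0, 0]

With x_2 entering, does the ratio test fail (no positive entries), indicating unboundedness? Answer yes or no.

Every constraint-row entry in column x_2 is ≤ 0, so increasing x_2 is unbounded.

yes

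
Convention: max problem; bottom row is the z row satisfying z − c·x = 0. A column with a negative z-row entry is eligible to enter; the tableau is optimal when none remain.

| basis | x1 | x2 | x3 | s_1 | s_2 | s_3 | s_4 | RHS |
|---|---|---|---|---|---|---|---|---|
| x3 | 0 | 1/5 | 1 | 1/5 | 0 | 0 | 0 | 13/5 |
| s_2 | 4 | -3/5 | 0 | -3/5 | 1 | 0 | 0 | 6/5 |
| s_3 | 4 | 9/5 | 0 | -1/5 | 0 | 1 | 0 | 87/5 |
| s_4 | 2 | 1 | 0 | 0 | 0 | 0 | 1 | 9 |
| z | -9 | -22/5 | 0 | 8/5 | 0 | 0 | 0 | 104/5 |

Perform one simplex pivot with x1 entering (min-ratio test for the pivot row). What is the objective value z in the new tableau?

47/2

Ratio test on column x1 — row 1: entry 0 ≤ 0; row 2: (6/5)/4 = 3/10; row 3: (87/5)/4 = 87/20; row 4: 9/2 = 9/2. Minimum is 3/10 at row 2 (s_2 leaves); pivot element 4.
Pivot on row 2; the z-row RHS becomes 104/5 − (-9)·(3/10) = 47/2.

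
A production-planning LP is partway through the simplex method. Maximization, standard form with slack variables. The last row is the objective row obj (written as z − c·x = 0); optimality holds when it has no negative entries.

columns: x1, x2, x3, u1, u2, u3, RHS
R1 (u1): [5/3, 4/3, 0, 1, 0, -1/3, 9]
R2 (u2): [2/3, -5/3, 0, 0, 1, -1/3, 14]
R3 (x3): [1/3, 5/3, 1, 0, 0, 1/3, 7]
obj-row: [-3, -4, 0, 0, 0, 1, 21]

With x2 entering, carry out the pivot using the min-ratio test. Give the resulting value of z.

Ratio test on column x2 — row 1: 9/(4/3) = 27/4; row 2: entry -5/3 ≤ 0; row 3: 7/(5/3) = 21/5. Minimum is 21/5 at row 3 (x3 leaves); pivot element 5/3.
Pivot on row 3; the obj-row RHS becomes 21 − (-4)·(21/5) = 189/5.

189/5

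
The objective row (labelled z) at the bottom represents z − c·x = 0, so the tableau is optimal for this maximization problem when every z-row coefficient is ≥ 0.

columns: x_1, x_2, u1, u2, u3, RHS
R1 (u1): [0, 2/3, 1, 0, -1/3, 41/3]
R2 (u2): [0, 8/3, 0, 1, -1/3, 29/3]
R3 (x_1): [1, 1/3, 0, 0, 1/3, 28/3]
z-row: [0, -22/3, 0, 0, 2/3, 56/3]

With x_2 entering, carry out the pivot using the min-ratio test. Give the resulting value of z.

Ratio test on column x_2 — row 1: (41/3)/(2/3) = 41/2; row 2: (29/3)/(8/3) = 29/8; row 3: (28/3)/(1/3) = 28. Minimum is 29/8 at row 2 (u2 leaves); pivot element 8/3.
Pivot on row 2; the z-row RHS becomes 56/3 − (-22/3)·(29/8) = 181/4.

181/4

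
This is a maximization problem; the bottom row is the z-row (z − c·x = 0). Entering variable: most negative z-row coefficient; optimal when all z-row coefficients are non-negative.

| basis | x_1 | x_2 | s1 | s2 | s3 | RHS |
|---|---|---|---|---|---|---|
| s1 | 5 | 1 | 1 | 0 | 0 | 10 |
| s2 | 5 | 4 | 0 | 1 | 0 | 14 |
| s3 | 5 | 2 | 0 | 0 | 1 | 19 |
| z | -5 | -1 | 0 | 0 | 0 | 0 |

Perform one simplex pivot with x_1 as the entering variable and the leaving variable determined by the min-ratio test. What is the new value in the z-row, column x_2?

0

Ratio test on column x_1 — row 1: 10/5 = 2; row 2: 14/5 = 14/5; row 3: 19/5 = 19/5. Minimum is 2 at row 1 (s1 leaves); pivot element 5.
Divide row 1 by 5; eliminate column x_1 from the other rows.
z-row update in column x_2: -1 − (-5)·(1/5) = 0.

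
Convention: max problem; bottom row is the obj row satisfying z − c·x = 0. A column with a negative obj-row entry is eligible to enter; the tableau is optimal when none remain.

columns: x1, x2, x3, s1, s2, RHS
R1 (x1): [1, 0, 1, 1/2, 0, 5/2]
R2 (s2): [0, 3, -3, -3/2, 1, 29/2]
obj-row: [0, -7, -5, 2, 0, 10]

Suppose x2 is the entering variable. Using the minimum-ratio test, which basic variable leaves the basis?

s2

Column x2 entries and ratios — x1: 0 ≤ 0, skip; s2: (29/2)/3 = 29/6.
Smallest ratio is 29/6 in the row of s2, so s2 leaves.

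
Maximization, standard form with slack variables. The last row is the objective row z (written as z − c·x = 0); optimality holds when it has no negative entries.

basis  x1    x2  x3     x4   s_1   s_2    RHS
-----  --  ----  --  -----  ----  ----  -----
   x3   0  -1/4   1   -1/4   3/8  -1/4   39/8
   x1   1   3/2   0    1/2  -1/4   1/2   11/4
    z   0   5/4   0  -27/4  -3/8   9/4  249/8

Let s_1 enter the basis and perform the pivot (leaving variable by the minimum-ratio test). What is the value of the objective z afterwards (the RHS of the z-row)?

36

Ratio test on column s_1 — row 1: (39/8)/(3/8) = 13; row 2: entry -1/4 ≤ 0. Minimum is 13 at row 1 (x3 leaves); pivot element 3/8.
Pivot on row 1; the z-row RHS becomes 249/8 − (-3/8)·13 = 36.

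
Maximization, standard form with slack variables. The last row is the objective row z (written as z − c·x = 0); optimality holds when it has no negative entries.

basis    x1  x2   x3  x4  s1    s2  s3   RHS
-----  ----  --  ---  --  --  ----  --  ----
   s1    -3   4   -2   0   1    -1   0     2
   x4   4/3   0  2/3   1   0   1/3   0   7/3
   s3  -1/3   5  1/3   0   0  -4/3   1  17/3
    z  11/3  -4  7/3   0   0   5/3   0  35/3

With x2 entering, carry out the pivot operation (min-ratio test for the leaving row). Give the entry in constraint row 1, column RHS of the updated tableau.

1/2

Ratio test on column x2 — row 1: 2/4 = 1/2; row 2: entry 0 ≤ 0; row 3: (17/3)/5 = 17/15. Minimum is 1/2 at row 1 (s1 leaves); pivot element 4.
Divide row 1 by 4; eliminate column x2 from the other rows.
In the new row 1, the RHS entry is the old entry divided by the pivot: 2/4 = 1/2.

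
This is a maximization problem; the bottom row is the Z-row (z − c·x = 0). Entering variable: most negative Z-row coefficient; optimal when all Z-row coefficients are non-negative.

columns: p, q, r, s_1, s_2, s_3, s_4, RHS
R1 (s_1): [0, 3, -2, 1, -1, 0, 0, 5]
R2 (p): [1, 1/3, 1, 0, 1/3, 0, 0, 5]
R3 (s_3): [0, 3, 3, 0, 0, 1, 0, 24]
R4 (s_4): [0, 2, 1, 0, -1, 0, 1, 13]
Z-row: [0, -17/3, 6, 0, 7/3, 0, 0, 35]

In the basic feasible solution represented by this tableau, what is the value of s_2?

0

s_2 is not in the basis, so in the current basic feasible solution s_2 = 0.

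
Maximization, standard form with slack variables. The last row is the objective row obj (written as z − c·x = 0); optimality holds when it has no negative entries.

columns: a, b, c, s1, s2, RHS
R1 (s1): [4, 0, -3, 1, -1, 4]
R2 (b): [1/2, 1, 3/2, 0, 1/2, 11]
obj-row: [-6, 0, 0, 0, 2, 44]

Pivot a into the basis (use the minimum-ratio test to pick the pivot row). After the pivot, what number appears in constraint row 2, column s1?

Ratio test on column a — row 1: 4/4 = 1; row 2: 11/(1/2) = 22. Minimum is 1 at row 1 (s1 leaves); pivot element 4.
Divide row 1 by 4; eliminate column a from the other rows.
Row 2 update in column s1: 0 − (1/2)·(1/4) = -1/8.

-1/8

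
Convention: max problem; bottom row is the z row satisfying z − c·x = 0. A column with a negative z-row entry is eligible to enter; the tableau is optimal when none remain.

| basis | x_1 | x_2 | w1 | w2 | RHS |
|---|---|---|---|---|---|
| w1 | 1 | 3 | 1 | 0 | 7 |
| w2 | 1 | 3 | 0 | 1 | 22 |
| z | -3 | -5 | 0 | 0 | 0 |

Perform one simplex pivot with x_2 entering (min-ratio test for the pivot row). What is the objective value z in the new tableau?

Ratio test on column x_2 — row 1: 7/3 = 7/3; row 2: 22/3 = 22/3. Minimum is 7/3 at row 1 (w1 leaves); pivot element 3.
Pivot on row 1; the z-row RHS becomes 0 − (-5)·(7/3) = 35/3.

35/3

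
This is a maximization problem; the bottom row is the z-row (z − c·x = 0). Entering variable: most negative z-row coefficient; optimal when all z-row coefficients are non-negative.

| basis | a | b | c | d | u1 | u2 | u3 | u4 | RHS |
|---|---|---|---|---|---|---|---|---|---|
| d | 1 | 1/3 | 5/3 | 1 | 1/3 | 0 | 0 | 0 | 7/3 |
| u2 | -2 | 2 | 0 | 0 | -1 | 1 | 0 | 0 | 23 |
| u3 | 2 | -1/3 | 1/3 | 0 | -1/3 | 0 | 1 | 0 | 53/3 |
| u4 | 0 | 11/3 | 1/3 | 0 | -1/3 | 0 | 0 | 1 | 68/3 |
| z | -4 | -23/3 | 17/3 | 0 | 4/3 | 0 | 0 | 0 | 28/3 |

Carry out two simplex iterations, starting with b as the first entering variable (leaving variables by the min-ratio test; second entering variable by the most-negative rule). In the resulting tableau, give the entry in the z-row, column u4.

Ratio test on column b — row 1: (7/3)/(1/3) = 7; row 2: 23/2 = 23/2; row 3: entry -1/3 ≤ 0; row 4: (68/3)/(11/3) = 68/11. Minimum is 68/11 at row 4 (u4 leaves); pivot element 11/3.
Divide row 4 by 11/3; eliminate column b from the other rows.
Second iteration: most negative z-row entry is -4 in column a, so a enters.
Ratio test on column a — row 1: (3/11)/1 = 3/11; row 2: entry -2 ≤ 0; row 3: (217/11)/2 = 217/22; row 4: entry 0 ≤ 0. Minimum is 3/11 at row 1 (d leaves); pivot element 1.
Divide row 1 by 1; eliminate column a from the other rows.
After both pivots, the entry at the z-row, column u4 is 19/11.

19/11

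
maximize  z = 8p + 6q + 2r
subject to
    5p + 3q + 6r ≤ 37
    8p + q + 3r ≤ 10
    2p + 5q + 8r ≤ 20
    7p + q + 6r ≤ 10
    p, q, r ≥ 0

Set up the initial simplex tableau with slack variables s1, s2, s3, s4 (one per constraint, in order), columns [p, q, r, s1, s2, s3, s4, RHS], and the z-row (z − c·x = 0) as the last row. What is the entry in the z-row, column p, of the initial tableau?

-8

The z-row carries the negated objective coefficients: the p entry is -8.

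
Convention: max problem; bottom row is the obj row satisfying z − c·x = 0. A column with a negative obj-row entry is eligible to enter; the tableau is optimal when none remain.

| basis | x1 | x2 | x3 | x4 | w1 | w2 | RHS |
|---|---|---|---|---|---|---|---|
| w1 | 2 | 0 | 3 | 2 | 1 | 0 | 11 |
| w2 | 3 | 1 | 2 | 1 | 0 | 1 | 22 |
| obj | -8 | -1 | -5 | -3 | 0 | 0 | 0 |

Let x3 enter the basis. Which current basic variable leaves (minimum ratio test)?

Column x3 entries and ratios — w1: 11/3 = 11/3; w2: 22/2 = 11.
Smallest ratio is 11/3 in the row of w1, so w1 leaves.

w1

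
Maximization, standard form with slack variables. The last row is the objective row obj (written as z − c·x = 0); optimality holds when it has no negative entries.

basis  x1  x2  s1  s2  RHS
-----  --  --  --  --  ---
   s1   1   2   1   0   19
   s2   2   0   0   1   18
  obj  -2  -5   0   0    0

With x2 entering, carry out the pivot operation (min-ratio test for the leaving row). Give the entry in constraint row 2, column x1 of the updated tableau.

Ratio test on column x2 — row 1: 19/2 = 19/2; row 2: entry 0 ≤ 0. Minimum is 19/2 at row 1 (s1 leaves); pivot element 2.
Divide row 1 by 2; eliminate column x2 from the other rows.
Row 2 update in column x1: 2 − 0·(1/2) = 2.

2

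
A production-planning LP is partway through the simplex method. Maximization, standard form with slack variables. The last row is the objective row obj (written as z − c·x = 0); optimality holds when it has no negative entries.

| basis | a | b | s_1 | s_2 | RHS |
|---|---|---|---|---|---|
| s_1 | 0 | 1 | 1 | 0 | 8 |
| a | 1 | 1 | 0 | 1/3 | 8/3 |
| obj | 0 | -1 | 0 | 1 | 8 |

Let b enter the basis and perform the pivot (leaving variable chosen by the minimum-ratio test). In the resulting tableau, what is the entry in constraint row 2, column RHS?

8/3

Ratio test on column b — row 1: 8/1 = 8; row 2: (8/3)/1 = 8/3. Minimum is 8/3 at row 2 (a leaves); pivot element 1.
Divide row 2 by 1; eliminate column b from the other rows.
In the new row 2, the RHS entry is the old entry divided by the pivot: (8/3)/1 = 8/3.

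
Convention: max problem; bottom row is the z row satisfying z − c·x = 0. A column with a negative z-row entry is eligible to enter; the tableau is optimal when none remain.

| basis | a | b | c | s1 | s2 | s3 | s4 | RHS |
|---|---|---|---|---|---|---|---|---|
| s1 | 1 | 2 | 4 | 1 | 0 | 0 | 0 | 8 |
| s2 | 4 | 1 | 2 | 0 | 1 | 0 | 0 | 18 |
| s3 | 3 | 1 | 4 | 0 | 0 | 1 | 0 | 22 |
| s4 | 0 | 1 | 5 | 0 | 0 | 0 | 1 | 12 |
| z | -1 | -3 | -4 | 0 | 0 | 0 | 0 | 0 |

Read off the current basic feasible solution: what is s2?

s2 is basic (row 2); its value is the RHS of that row, 18.

18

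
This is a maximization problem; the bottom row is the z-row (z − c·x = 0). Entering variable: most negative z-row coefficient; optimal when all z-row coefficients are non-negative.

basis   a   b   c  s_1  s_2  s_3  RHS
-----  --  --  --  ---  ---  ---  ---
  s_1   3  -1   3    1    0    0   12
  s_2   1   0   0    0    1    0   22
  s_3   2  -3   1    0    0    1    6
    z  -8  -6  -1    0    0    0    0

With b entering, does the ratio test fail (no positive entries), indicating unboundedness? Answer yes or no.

yes

Every constraint-row entry in column b is ≤ 0, so increasing b is unbounded.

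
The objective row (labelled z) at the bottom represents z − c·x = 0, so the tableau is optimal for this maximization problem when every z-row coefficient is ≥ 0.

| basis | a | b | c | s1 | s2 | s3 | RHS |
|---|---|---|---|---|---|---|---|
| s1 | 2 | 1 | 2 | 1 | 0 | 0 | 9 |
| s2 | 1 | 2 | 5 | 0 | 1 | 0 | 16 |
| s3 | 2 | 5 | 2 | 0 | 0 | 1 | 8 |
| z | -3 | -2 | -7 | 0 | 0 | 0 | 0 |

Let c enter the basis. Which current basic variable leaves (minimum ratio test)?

s2

Column c entries and ratios — s1: 9/2 = 9/2; s2: 16/5 = 16/5; s3: 8/2 = 4.
Smallest ratio is 16/5 in the row of s2, so s2 leaves.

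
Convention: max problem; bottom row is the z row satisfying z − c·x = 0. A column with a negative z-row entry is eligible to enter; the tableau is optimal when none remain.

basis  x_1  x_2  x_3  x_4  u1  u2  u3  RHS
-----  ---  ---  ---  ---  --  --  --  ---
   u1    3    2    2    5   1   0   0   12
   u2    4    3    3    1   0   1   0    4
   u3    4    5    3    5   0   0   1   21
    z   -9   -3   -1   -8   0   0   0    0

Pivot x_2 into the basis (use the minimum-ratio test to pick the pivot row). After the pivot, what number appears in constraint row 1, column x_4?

13/3

Ratio test on column x_2 — row 1: 12/2 = 6; row 2: 4/3 = 4/3; row 3: 21/5 = 21/5. Minimum is 4/3 at row 2 (u2 leaves); pivot element 3.
Divide row 2 by 3; eliminate column x_2 from the other rows.
Row 1 update in column x_4: 5 − 2·(1/3) = 13/3.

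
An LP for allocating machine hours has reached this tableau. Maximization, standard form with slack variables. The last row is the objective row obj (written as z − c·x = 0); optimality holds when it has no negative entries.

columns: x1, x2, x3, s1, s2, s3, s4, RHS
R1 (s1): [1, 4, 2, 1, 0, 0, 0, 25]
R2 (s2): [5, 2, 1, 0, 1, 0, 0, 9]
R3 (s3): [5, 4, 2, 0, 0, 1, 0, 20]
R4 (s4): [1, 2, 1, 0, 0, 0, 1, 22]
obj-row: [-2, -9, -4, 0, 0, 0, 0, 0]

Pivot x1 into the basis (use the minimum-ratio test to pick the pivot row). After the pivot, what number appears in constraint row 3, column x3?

Ratio test on column x1 — row 1: 25/1 = 25; row 2: 9/5 = 9/5; row 3: 20/5 = 4; row 4: 22/1 = 22. Minimum is 9/5 at row 2 (s2 leaves); pivot element 5.
Divide row 2 by 5; eliminate column x1 from the other rows.
Row 3 update in column x3: 2 − 5·(1/5) = 1.

1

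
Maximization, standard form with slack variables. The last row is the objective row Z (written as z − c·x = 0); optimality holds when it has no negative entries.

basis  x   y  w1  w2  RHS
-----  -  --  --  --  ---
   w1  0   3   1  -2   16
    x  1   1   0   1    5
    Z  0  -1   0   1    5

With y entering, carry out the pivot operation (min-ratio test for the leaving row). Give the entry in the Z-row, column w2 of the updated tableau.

2

Ratio test on column y — row 1: 16/3 = 16/3; row 2: 5/1 = 5. Minimum is 5 at row 2 (x leaves); pivot element 1.
Divide row 2 by 1; eliminate column y from the other rows.
Z-row update in column w2: 1 − (-1)·1 = 2.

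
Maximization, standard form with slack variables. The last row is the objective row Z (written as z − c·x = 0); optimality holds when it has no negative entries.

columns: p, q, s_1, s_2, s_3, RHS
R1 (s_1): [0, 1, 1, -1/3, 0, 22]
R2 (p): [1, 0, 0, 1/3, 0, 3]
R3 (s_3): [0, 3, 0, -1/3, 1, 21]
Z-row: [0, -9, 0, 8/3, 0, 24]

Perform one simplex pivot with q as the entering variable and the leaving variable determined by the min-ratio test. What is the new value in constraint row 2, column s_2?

1/3

Ratio test on column q — row 1: 22/1 = 22; row 2: entry 0 ≤ 0; row 3: 21/3 = 7. Minimum is 7 at row 3 (s_3 leaves); pivot element 3.
Divide row 3 by 3; eliminate column q from the other rows.
Row 2 update in column s_2: 1/3 − 0·(-1/9) = 1/3.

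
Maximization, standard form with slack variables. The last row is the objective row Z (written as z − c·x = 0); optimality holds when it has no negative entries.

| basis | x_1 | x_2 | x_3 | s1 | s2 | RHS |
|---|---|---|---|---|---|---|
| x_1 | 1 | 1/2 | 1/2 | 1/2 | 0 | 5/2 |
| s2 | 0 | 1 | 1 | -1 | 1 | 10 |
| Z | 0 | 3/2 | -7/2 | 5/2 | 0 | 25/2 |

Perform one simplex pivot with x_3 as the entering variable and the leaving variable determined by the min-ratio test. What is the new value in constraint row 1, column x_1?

Ratio test on column x_3 — row 1: (5/2)/(1/2) = 5; row 2: 10/1 = 10. Minimum is 5 at row 1 (x_1 leaves); pivot element 1/2.
Divide row 1 by 1/2; eliminate column x_3 from the other rows.
In the new row 1, the x_1 entry is the old entry divided by the pivot: 1/(1/2) = 2.

2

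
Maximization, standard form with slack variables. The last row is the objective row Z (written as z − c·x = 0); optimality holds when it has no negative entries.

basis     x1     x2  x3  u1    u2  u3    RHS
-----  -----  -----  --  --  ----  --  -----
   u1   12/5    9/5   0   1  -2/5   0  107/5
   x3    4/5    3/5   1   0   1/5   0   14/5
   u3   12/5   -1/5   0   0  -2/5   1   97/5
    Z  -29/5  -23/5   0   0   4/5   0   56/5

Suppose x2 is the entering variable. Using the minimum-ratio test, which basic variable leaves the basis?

Column x2 entries and ratios — u1: (107/5)/(9/5) = 107/9; x3: (14/5)/(3/5) = 14/3; u3: -1/5 ≤ 0, skip.
Smallest ratio is 14/3 in the row of x3, so x3 leaves.

x3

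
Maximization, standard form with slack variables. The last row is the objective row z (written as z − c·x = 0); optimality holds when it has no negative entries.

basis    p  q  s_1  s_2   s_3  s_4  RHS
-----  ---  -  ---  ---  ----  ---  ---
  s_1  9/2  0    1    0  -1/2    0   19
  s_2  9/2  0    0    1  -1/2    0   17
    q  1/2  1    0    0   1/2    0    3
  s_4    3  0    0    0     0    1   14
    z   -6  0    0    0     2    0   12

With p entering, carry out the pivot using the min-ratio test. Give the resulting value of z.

Ratio test on column p — row 1: 19/(9/2) = 38/9; row 2: 17/(9/2) = 34/9; row 3: 3/(1/2) = 6; row 4: 14/3 = 14/3. Minimum is 34/9 at row 2 (s_2 leaves); pivot element 9/2.
Pivot on row 2; the z-row RHS becomes 12 − (-6)·(34/9) = 104/3.

104/3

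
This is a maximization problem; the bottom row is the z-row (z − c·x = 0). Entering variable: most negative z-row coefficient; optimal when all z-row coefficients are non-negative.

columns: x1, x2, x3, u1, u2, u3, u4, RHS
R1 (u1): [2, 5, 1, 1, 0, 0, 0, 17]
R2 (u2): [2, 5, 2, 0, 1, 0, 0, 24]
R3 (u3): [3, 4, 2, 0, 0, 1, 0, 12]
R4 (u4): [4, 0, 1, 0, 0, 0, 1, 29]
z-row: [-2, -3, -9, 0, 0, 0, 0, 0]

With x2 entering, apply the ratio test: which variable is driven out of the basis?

u3

Column x2 entries and ratios — u1: 17/5 = 17/5; u2: 24/5 = 24/5; u3: 12/4 = 3; u4: 0 ≤ 0, skip.
Smallest ratio is 3 in the row of u3, so u3 leaves.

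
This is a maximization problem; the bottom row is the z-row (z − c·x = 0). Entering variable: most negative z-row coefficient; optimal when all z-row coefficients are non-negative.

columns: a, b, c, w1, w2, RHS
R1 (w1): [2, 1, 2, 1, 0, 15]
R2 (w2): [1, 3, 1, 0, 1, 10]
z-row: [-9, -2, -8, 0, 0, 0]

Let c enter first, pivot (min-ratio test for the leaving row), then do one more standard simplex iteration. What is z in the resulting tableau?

135/2

Ratio test on column c — row 1: 15/2 = 15/2; row 2: 10/1 = 10. Minimum is 15/2 at row 1 (w1 leaves); pivot element 2.
Pivot on row 1; the z-row RHS becomes 0 − (-8)·(15/2) = 60.
Next entering variable (most negative z-row entry -1): a.
Ratio test on column a — row 1: (15/2)/1 = 15/2; row 2: entry 0 ≤ 0. Minimum is 15/2 at row 1 (c leaves); pivot element 1.
After the second pivot the z-row RHS is 60 − (-1)·(15/2) = 135/2.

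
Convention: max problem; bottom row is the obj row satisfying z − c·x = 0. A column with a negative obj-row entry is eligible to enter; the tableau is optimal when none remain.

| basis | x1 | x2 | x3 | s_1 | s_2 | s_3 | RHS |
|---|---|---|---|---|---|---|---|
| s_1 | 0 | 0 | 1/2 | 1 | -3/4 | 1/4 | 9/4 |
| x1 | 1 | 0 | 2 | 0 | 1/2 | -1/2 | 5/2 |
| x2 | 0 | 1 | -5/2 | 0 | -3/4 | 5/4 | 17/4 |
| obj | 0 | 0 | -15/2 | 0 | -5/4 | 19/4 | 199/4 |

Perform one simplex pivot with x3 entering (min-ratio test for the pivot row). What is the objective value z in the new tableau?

473/8

Ratio test on column x3 — row 1: (9/4)/(1/2) = 9/2; row 2: (5/2)/2 = 5/4; row 3: entry -5/2 ≤ 0. Minimum is 5/4 at row 2 (x1 leaves); pivot element 2.
Pivot on row 2; the obj-row RHS becomes 199/4 − (-15/2)·(5/4) = 473/8.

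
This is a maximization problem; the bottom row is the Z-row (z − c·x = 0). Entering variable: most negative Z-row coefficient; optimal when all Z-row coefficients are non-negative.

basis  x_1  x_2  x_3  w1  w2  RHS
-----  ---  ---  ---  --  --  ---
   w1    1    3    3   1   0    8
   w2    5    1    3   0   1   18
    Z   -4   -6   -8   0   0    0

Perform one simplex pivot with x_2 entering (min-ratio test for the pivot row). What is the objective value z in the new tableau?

16

Ratio test on column x_2 — row 1: 8/3 = 8/3; row 2: 18/1 = 18. Minimum is 8/3 at row 1 (w1 leaves); pivot element 3.
Pivot on row 1; the Z-row RHS becomes 0 − (-6)·(8/3) = 16.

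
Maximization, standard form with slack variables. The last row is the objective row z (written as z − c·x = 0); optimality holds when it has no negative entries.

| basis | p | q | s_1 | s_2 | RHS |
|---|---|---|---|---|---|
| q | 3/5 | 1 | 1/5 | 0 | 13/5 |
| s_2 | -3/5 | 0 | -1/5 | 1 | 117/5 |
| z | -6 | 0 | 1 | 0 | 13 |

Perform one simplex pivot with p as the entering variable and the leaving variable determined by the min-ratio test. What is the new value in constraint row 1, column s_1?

1/3

Ratio test on column p — row 1: (13/5)/(3/5) = 13/3; row 2: entry -3/5 ≤ 0. Minimum is 13/3 at row 1 (q leaves); pivot element 3/5.
Divide row 1 by 3/5; eliminate column p from the other rows.
In the new row 1, the s_1 entry is the old entry divided by the pivot: (1/5)/(3/5) = 1/3.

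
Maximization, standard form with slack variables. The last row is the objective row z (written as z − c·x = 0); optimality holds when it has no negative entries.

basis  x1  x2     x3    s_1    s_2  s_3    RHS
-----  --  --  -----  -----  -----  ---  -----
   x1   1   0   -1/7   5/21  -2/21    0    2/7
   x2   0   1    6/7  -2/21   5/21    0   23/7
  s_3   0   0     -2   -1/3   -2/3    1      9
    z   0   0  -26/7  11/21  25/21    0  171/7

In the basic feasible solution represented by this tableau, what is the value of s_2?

s_2 is not in the basis, so in the current basic feasible solution s_2 = 0.

0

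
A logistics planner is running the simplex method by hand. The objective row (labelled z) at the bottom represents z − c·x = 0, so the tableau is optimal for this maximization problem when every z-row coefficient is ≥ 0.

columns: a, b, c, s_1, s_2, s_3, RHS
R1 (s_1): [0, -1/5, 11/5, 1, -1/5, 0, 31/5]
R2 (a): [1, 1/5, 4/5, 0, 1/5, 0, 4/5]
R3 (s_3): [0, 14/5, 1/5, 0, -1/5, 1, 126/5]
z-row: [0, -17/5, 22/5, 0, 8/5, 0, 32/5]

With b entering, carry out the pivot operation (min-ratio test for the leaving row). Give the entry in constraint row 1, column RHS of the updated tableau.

Ratio test on column b — row 1: entry -1/5 ≤ 0; row 2: (4/5)/(1/5) = 4; row 3: (126/5)/(14/5) = 9. Minimum is 4 at row 2 (a leaves); pivot element 1/5.
Divide row 2 by 1/5; eliminate column b from the other rows.
Row 1 update in column RHS: 31/5 − (-1/5)·4 = 7.

7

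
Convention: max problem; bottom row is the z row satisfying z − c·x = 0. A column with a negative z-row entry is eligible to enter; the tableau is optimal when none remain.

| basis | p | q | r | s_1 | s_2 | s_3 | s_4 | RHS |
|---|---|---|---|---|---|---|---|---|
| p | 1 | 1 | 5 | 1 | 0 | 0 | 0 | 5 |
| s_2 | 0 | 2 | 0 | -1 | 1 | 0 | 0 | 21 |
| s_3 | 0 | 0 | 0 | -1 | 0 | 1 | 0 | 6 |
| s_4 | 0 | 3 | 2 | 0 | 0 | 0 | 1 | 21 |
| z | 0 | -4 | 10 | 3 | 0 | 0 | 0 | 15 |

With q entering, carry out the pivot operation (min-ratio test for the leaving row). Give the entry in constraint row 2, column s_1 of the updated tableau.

Ratio test on column q — row 1: 5/1 = 5; row 2: 21/2 = 21/2; row 3: entry 0 ≤ 0; row 4: 21/3 = 7. Minimum is 5 at row 1 (p leaves); pivot element 1.
Divide row 1 by 1; eliminate column q from the other rows.
Row 2 update in column s_1: -1 − 2·1 = -3.

-3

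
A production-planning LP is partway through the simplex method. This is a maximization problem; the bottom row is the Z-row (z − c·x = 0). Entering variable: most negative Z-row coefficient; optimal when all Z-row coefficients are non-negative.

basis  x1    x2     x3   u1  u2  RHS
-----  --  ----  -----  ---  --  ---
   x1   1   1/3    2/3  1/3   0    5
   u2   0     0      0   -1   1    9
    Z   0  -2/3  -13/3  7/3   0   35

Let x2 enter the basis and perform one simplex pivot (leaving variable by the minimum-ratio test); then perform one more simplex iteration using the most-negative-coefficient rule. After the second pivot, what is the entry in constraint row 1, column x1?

Ratio test on column x2 — row 1: 5/(1/3) = 15; row 2: entry 0 ≤ 0. Minimum is 15 at row 1 (x1 leaves); pivot element 1/3.
Divide row 1 by 1/3; eliminate column x2 from the other rows.
Second iteration: most negative Z-row entry is -3 in column x3, so x3 enters.
Ratio test on column x3 — row 1: 15/2 = 15/2; row 2: entry 0 ≤ 0. Minimum is 15/2 at row 1 (x2 leaves); pivot element 2.
Divide row 1 by 2; eliminate column x3 from the other rows.
After both pivots, the entry at constraint row 1, column x1 is 3/2.

3/2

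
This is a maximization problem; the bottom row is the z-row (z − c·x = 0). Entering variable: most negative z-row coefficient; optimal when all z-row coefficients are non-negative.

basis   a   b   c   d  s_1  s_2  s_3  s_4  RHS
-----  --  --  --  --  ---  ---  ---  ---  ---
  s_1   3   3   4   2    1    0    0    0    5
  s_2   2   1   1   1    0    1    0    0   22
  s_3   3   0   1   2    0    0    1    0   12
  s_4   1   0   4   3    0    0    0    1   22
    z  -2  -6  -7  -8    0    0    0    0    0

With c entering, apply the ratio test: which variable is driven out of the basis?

Column c entries and ratios — s_1: 5/4 = 5/4; s_2: 22/1 = 22; s_3: 12/1 = 12; s_4: 22/4 = 11/2.
Smallest ratio is 5/4 in the row of s_1, so s_1 leaves.

s_1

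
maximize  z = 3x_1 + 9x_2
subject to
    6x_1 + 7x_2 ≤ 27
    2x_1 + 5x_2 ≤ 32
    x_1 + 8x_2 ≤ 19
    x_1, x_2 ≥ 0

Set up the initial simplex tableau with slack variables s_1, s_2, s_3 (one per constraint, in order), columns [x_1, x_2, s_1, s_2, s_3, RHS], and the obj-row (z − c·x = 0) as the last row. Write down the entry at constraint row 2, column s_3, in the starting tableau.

Slack s_3 belongs to constraint 3; its column is the unit vector e_3, so the entry in row 2 is 0.

0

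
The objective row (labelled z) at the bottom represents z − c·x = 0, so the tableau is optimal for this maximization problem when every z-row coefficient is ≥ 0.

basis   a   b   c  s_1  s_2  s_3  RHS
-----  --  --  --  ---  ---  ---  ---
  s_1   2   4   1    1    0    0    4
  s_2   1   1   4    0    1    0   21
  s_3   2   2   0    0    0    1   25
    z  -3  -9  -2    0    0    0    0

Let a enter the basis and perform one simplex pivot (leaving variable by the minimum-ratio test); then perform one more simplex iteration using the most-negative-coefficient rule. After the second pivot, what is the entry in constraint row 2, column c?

Ratio test on column a — row 1: 4/2 = 2; row 2: 21/1 = 21; row 3: 25/2 = 25/2. Minimum is 2 at row 1 (s_1 leaves); pivot element 2.
Divide row 1 by 2; eliminate column a from the other rows.
Second iteration: most negative z-row entry is -3 in column b, so b enters.
Ratio test on column b — row 1: 2/2 = 1; row 2: entry -1 ≤ 0; row 3: entry -2 ≤ 0. Minimum is 1 at row 1 (a leaves); pivot element 2.
Divide row 1 by 2; eliminate column b from the other rows.
After both pivots, the entry at constraint row 2, column c is 15/4.

15/4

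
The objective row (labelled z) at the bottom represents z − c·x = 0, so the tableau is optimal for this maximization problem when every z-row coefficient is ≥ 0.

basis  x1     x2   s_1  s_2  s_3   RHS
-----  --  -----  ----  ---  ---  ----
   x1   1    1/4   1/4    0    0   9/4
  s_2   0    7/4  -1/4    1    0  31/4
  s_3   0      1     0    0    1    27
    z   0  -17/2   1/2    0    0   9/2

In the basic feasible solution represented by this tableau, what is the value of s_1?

s_1 is not in the basis, so in the current basic feasible solution s_1 = 0.

0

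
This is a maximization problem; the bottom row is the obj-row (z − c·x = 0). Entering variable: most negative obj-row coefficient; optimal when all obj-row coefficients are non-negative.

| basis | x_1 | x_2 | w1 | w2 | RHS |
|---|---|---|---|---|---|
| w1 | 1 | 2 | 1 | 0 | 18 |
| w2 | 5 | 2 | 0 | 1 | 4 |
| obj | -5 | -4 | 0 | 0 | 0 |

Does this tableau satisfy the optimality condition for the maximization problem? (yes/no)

no

The obj-row has a negative entry -5 in column x_1, so it is not optimal.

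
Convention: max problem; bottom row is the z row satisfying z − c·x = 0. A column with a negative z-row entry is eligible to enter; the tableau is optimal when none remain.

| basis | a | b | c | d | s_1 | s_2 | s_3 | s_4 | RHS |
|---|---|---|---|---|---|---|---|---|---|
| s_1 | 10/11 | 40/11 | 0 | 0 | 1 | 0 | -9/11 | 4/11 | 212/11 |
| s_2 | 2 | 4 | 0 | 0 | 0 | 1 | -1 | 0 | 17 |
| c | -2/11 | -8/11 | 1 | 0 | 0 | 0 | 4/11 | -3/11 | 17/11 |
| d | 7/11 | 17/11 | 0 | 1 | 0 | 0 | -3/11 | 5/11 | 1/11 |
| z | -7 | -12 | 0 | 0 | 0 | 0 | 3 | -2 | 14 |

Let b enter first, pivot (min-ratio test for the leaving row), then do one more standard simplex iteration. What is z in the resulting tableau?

15

Ratio test on column b — row 1: (212/11)/(40/11) = 53/10; row 2: 17/4 = 17/4; row 3: entry -8/11 ≤ 0; row 4: (1/11)/(17/11) = 1/17. Minimum is 1/17 at row 4 (d leaves); pivot element 17/11.
Pivot on row 4; the z-row RHS becomes 14 − (-12)·(1/17) = 250/17.
Next entering variable (most negative z-row entry -35/17): a.
Ratio test on column a — row 1: entry -10/17 ≤ 0; row 2: (285/17)/(6/17) = 95/2; row 3: (27/17)/(2/17) = 27/2; row 4: (1/17)/(7/17) = 1/7. Minimum is 1/7 at row 4 (b leaves); pivot element 7/17.
After the second pivot the z-row RHS is 250/17 − (-35/17)·(1/7) = 15.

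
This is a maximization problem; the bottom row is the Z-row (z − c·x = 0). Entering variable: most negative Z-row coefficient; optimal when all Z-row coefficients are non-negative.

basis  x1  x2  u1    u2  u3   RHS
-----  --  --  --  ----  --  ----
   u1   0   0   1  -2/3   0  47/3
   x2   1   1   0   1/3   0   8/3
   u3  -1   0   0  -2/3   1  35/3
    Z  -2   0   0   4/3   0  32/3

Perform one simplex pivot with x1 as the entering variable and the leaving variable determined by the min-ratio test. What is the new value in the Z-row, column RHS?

Ratio test on column x1 — row 1: entry 0 ≤ 0; row 2: (8/3)/1 = 8/3; row 3: entry -1 ≤ 0. Minimum is 8/3 at row 2 (x2 leaves); pivot element 1.
Divide row 2 by 1; eliminate column x1 from the other rows.
Z-row update in column RHS: 32/3 − (-2)·(8/3) = 16.

16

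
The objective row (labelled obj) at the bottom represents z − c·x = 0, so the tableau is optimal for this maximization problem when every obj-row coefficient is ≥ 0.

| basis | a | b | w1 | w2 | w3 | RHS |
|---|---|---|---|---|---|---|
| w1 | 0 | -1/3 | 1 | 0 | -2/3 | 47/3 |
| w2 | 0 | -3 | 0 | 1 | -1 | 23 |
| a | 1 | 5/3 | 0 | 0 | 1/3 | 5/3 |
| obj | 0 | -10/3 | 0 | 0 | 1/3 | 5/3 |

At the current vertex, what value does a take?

5/3

a is basic (row 3); its value is the RHS of that row, 5/3.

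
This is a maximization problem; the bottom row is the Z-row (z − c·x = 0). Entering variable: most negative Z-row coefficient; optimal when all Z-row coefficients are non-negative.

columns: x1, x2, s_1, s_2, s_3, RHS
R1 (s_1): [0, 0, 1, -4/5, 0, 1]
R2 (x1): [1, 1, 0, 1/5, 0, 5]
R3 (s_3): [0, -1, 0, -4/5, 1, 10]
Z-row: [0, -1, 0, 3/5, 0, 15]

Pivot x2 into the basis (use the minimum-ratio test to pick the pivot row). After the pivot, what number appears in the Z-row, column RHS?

20

Ratio test on column x2 — row 1: entry 0 ≤ 0; row 2: 5/1 = 5; row 3: entry -1 ≤ 0. Minimum is 5 at row 2 (x1 leaves); pivot element 1.
Divide row 2 by 1; eliminate column x2 from the other rows.
Z-row update in column RHS: 15 − (-1)·5 = 20.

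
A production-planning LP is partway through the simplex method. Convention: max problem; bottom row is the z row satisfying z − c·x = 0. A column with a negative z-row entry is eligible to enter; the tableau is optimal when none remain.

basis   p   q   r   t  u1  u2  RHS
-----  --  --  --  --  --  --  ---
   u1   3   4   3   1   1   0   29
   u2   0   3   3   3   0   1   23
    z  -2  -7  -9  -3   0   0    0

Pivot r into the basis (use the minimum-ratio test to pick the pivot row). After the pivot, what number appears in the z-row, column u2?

Ratio test on column r — row 1: 29/3 = 29/3; row 2: 23/3 = 23/3. Minimum is 23/3 at row 2 (u2 leaves); pivot element 3.
Divide row 2 by 3; eliminate column r from the other rows.
z-row update in column u2: 0 − (-9)·(1/3) = 3.

3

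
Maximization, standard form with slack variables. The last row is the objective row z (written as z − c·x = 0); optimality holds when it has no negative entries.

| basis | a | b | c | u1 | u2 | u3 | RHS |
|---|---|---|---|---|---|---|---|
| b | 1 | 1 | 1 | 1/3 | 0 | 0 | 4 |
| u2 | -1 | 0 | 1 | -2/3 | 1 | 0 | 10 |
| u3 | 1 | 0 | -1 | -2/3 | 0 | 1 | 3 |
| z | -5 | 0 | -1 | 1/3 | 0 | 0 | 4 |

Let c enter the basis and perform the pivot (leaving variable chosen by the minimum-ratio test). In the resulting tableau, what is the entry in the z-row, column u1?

2/3

Ratio test on column c — row 1: 4/1 = 4; row 2: 10/1 = 10; row 3: entry -1 ≤ 0. Minimum is 4 at row 1 (b leaves); pivot element 1.
Divide row 1 by 1; eliminate column c from the other rows.
z-row update in column u1: 1/3 − (-1)·(1/3) = 2/3.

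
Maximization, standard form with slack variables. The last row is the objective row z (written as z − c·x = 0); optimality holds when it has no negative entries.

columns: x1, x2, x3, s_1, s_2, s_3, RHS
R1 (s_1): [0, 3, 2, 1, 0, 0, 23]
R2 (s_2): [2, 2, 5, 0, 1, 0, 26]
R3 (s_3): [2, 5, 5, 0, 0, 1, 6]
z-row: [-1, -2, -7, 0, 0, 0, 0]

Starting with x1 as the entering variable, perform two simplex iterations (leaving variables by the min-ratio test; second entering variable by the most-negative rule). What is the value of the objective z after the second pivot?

42/5

Ratio test on column x1 — row 1: entry 0 ≤ 0; row 2: 26/2 = 13; row 3: 6/2 = 3. Minimum is 3 at row 3 (s_3 leaves); pivot element 2.
Pivot on row 3; the z-row RHS becomes 0 − (-1)·3 = 3.
Next entering variable (most negative z-row entry -9/2): x3.
Ratio test on column x3 — row 1: 23/2 = 23/2; row 2: entry 0 ≤ 0; row 3: 3/(5/2) = 6/5. Minimum is 6/5 at row 3 (x1 leaves); pivot element 5/2.
After the second pivot the z-row RHS is 3 − (-9/2)·(6/5) = 42/5.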